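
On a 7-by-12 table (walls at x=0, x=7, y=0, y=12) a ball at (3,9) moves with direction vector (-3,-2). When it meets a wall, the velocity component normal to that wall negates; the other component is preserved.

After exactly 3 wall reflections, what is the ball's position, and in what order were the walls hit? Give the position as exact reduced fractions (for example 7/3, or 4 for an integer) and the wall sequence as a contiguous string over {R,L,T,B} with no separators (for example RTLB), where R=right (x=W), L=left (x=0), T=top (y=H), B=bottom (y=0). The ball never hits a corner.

1. t=1 → L at (0,7); v=(3,-2)
2. t=7/3 → R at (7,7/3); v=(-3,-2)
3. t=7/6 → B at (7/2,0); v=(-3,2)

Final position: (7/2,0)
Wall sequence: LRB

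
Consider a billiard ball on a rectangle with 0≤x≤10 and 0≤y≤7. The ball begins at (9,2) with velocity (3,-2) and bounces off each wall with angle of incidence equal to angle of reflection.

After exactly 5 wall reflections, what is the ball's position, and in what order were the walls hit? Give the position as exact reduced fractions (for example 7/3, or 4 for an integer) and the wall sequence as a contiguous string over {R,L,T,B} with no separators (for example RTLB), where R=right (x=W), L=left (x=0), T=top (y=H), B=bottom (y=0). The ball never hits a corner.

Final position: (10,2)
Wall sequence: RBLTR

1. t=1/3 → R at (10,4/3); v=(-3,-2)
2. t=2/3 → B at (8,0); v=(-3,2)
3. t=8/3 → L at (0,16/3); v=(3,2)
4. t=5/6 → T at (5/2,7); v=(3,-2)
5. t=5/2 → R at (10,2); v=(-3,-2)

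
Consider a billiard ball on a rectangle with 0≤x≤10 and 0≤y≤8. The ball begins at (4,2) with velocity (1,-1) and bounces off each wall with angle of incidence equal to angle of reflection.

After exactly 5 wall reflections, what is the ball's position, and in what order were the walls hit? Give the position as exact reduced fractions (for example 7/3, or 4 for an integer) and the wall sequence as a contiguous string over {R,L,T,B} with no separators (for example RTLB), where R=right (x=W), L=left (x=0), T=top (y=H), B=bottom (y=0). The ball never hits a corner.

Final position: (2,0)
Wall sequence: BRTLB

1. t=2 → B at (6,0); v=(1,1)
2. t=4 → R at (10,4); v=(-1,1)
3. t=4 → T at (6,8); v=(-1,-1)
4. t=6 → L at (0,2); v=(1,-1)
5. t=2 → B at (2,0); v=(1,1)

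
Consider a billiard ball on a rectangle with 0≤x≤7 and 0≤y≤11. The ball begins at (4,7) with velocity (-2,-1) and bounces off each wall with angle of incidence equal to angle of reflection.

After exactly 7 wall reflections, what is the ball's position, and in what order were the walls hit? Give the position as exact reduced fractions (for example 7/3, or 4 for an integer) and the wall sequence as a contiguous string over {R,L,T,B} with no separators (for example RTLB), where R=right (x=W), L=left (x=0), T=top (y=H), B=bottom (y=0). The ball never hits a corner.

1. t=2 → L at (0,5); v=(2,-1)
2. t=7/2 → R at (7,3/2); v=(-2,-1)
3. t=3/2 → B at (4,0); v=(-2,1)
4. t=2 → L at (0,2); v=(2,1)
5. t=7/2 → R at (7,11/2); v=(-2,1)
6. t=7/2 → L at (0,9); v=(2,1)
7. t=2 → T at (4,11); v=(2,-1)

Final position: (4,11)
Wall sequence: LRBLRLT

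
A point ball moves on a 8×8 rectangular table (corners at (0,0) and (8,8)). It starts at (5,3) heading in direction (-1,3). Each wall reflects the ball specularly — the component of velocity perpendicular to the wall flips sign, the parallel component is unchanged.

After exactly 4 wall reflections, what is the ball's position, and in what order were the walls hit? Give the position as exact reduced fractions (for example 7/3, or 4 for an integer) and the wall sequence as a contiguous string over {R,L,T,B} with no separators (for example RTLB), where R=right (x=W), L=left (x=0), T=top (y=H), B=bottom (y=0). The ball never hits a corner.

1. t=5/3 → T at (10/3,8); v=(-1,-3)
2. t=8/3 → B at (2/3,0); v=(-1,3)
3. t=2/3 → L at (0,2); v=(1,3)
4. t=2 → T at (2,8); v=(1,-3)

Final position: (2,8)
Wall sequence: TBLT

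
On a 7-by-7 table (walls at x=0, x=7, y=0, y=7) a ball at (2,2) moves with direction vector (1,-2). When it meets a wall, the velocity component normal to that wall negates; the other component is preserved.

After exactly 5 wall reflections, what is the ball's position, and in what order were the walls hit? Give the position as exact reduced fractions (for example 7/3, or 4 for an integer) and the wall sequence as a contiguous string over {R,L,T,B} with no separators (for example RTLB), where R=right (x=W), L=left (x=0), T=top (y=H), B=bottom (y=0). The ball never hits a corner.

Final position: (1/2,7)
Wall sequence: BTRBT

1. t=1 → B at (3,0); v=(1,2)
2. t=7/2 → T at (13/2,7); v=(1,-2)
3. t=1/2 → R at (7,6); v=(-1,-2)
4. t=3 → B at (4,0); v=(-1,2)
5. t=7/2 → T at (1/2,7); v=(-1,-2)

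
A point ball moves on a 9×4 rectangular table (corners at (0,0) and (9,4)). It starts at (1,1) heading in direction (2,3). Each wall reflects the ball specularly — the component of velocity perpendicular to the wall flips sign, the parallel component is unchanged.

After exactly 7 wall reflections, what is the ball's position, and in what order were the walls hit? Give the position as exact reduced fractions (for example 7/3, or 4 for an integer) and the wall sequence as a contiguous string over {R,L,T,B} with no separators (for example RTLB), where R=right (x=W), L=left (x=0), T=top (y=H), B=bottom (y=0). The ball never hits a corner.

1. t=1 → T at (3,4); v=(2,-3)
2. t=4/3 → B at (17/3,0); v=(2,3)
3. t=4/3 → T at (25/3,4); v=(2,-3)
4. t=1/3 → R at (9,3); v=(-2,-3)
5. t=1 → B at (7,0); v=(-2,3)
6. t=4/3 → T at (13/3,4); v=(-2,-3)
7. t=4/3 → B at (5/3,0); v=(-2,3)

Final position: (5/3,0)
Wall sequence: TBTRBTB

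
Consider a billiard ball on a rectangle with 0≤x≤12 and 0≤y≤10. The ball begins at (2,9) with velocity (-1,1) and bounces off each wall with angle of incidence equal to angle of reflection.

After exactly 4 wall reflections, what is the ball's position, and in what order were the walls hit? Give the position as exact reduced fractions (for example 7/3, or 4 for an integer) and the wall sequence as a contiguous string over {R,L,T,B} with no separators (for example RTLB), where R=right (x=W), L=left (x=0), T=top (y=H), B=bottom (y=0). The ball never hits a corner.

Final position: (12,3)
Wall sequence: TLBR

1. t=1 → T at (1,10); v=(-1,-1)
2. t=1 → L at (0,9); v=(1,-1)
3. t=9 → B at (9,0); v=(1,1)
4. t=3 → R at (12,3); v=(-1,1)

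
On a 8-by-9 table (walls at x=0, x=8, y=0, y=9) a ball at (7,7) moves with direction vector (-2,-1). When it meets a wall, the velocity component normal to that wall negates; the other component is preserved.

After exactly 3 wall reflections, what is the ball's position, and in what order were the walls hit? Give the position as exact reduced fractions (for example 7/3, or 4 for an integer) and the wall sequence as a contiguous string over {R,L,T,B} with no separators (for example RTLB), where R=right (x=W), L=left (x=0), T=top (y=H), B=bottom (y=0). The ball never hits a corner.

Final position: (8,1/2)
Wall sequence: LBR

1. t=7/2 → L at (0,7/2); v=(2,-1)
2. t=7/2 → B at (7,0); v=(2,1)
3. t=1/2 → R at (8,1/2); v=(-2,1)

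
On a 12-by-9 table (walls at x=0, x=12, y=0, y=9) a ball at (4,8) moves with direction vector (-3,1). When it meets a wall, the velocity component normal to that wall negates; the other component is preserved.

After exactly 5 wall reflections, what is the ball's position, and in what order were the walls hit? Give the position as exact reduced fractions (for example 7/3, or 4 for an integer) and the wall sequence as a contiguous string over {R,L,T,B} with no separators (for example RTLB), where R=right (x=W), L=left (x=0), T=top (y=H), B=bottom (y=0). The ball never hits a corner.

1. t=1 → T at (1,9); v=(-3,-1)
2. t=1/3 → L at (0,26/3); v=(3,-1)
3. t=4 → R at (12,14/3); v=(-3,-1)
4. t=4 → L at (0,2/3); v=(3,-1)
5. t=2/3 → B at (2,0); v=(3,1)

Final position: (2,0)
Wall sequence: TLRLB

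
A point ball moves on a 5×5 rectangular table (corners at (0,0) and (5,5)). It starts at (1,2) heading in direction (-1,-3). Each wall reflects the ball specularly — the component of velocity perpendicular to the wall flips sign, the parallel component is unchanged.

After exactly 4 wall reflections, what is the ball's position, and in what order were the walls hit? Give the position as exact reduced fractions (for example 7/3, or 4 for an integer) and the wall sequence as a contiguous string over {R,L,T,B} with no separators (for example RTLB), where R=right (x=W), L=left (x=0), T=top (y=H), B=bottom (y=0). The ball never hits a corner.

1. t=2/3 → B at (1/3,0); v=(-1,3)
2. t=1/3 → L at (0,1); v=(1,3)
3. t=4/3 → T at (4/3,5); v=(1,-3)
4. t=5/3 → B at (3,0); v=(1,3)

Final position: (3,0)
Wall sequence: BLTB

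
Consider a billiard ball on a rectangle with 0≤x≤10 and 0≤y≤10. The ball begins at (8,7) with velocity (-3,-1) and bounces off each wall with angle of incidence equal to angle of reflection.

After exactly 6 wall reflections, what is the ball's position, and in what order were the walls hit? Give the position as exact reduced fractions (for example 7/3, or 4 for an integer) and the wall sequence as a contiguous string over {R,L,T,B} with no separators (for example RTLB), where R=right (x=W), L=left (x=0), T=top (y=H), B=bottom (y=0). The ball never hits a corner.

Final position: (0,9)
Wall sequence: LRBLRL

1. t=8/3 → L at (0,13/3); v=(3,-1)
2. t=10/3 → R at (10,1); v=(-3,-1)
3. t=1 → B at (7,0); v=(-3,1)
4. t=7/3 → L at (0,7/3); v=(3,1)
5. t=10/3 → R at (10,17/3); v=(-3,1)
6. t=10/3 → L at (0,9); v=(3,1)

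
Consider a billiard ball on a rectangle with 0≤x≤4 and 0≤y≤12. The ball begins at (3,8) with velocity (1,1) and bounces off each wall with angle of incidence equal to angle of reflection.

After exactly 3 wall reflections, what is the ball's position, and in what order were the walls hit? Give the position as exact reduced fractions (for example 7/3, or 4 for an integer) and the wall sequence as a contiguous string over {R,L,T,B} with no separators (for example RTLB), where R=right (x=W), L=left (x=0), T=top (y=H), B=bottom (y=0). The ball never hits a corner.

Final position: (0,11)
Wall sequence: RTL

1. t=1 → R at (4,9); v=(-1,1)
2. t=3 → T at (1,12); v=(-1,-1)
3. t=1 → L at (0,11); v=(1,-1)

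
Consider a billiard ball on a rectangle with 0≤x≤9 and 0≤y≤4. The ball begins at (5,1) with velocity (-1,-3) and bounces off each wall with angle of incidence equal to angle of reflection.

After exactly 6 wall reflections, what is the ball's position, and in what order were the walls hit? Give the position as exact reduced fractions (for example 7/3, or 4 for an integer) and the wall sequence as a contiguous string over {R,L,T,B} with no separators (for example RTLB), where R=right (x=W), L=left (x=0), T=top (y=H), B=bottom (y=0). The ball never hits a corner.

1. t=1/3 → B at (14/3,0); v=(-1,3)
2. t=4/3 → T at (10/3,4); v=(-1,-3)
3. t=4/3 → B at (2,0); v=(-1,3)
4. t=4/3 → T at (2/3,4); v=(-1,-3)
5. t=2/3 → L at (0,2); v=(1,-3)
6. t=2/3 → B at (2/3,0); v=(1,3)

Final position: (2/3,0)
Wall sequence: BTBTLB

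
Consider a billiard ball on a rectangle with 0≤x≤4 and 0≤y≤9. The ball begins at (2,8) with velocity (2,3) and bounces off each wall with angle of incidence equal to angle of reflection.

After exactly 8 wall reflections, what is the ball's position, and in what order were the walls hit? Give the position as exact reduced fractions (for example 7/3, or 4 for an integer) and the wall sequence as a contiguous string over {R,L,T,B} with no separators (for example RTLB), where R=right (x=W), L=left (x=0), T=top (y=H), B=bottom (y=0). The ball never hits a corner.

1. t=1/3 → T at (8/3,9); v=(2,-3)
2. t=2/3 → R at (4,7); v=(-2,-3)
3. t=2 → L at (0,1); v=(2,-3)
4. t=1/3 → B at (2/3,0); v=(2,3)
5. t=5/3 → R at (4,5); v=(-2,3)
6. t=4/3 → T at (4/3,9); v=(-2,-3)
7. t=2/3 → L at (0,7); v=(2,-3)
8. t=2 → R at (4,1); v=(-2,-3)

Final position: (4,1)
Wall sequence: TRLBRTLR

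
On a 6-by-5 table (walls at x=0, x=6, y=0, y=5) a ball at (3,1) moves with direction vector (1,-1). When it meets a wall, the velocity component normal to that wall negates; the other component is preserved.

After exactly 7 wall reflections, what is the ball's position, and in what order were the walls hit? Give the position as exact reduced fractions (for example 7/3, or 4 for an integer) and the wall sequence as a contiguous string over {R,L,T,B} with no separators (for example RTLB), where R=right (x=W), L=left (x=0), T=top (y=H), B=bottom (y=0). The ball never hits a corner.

Final position: (5,5)
Wall sequence: BRTLBRT

1. t=1 → B at (4,0); v=(1,1)
2. t=2 → R at (6,2); v=(-1,1)
3. t=3 → T at (3,5); v=(-1,-1)
4. t=3 → L at (0,2); v=(1,-1)
5. t=2 → B at (2,0); v=(1,1)
6. t=4 → R at (6,4); v=(-1,1)
7. t=1 → T at (5,5); v=(-1,-1)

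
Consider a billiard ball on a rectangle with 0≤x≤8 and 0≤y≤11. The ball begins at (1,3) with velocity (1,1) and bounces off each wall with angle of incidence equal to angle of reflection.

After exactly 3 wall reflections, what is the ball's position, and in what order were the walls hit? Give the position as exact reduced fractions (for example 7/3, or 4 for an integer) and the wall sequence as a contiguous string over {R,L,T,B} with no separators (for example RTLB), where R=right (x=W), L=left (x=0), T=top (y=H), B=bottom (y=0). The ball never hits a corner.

1. t=7 → R at (8,10); v=(-1,1)
2. t=1 → T at (7,11); v=(-1,-1)
3. t=7 → L at (0,4); v=(1,-1)

Final position: (0,4)
Wall sequence: RTL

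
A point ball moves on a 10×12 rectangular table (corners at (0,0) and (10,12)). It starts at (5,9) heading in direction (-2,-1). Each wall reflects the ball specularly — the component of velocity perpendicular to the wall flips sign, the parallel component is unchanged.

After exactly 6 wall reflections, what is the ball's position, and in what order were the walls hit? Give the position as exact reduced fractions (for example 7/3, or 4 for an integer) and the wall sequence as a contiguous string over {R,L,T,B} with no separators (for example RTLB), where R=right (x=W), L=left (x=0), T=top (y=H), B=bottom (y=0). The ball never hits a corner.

Final position: (3,12)
Wall sequence: LRBLRT

1. t=5/2 → L at (0,13/2); v=(2,-1)
2. t=5 → R at (10,3/2); v=(-2,-1)
3. t=3/2 → B at (7,0); v=(-2,1)
4. t=7/2 → L at (0,7/2); v=(2,1)
5. t=5 → R at (10,17/2); v=(-2,1)
6. t=7/2 → T at (3,12); v=(-2,-1)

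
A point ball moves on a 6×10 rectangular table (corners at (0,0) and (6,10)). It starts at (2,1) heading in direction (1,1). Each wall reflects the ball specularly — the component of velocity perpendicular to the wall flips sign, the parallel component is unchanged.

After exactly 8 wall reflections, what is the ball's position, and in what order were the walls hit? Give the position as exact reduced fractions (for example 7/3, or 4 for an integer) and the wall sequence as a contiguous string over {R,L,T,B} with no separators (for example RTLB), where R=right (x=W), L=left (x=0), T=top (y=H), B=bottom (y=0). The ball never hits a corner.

1. t=4 → R at (6,5); v=(-1,1)
2. t=5 → T at (1,10); v=(-1,-1)
3. t=1 → L at (0,9); v=(1,-1)
4. t=6 → R at (6,3); v=(-1,-1)
5. t=3 → B at (3,0); v=(-1,1)
6. t=3 → L at (0,3); v=(1,1)
7. t=6 → R at (6,9); v=(-1,1)
8. t=1 → T at (5,10); v=(-1,-1)

Final position: (5,10)
Wall sequence: RTLRBLRT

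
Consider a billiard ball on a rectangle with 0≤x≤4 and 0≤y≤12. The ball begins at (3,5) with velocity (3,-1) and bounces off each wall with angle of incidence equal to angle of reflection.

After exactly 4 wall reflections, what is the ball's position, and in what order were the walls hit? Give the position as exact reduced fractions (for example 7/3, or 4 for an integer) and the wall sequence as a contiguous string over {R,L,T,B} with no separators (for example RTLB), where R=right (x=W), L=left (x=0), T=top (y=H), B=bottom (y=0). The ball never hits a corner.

1. t=1/3 → R at (4,14/3); v=(-3,-1)
2. t=4/3 → L at (0,10/3); v=(3,-1)
3. t=4/3 → R at (4,2); v=(-3,-1)
4. t=4/3 → L at (0,2/3); v=(3,-1)

Final position: (0,2/3)
Wall sequence: RLRL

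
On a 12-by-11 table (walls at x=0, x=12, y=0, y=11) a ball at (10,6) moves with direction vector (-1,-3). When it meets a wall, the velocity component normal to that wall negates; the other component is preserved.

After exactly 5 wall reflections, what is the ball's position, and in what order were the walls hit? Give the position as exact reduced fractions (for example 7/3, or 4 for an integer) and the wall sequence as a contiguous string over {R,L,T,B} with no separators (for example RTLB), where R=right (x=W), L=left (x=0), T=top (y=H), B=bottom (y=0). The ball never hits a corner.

Final position: (3,11)
Wall sequence: BTBLT

1. t=2 → B at (8,0); v=(-1,3)
2. t=11/3 → T at (13/3,11); v=(-1,-3)
3. t=11/3 → B at (2/3,0); v=(-1,3)
4. t=2/3 → L at (0,2); v=(1,3)
5. t=3 → T at (3,11); v=(1,-3)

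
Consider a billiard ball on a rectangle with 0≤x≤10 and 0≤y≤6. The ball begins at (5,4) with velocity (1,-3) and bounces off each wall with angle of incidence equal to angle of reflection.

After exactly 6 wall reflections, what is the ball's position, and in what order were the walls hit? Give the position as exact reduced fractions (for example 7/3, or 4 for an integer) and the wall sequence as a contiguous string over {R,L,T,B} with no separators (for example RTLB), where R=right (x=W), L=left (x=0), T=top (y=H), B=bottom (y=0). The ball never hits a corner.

1. t=4/3 → B at (19/3,0); v=(1,3)
2. t=2 → T at (25/3,6); v=(1,-3)
3. t=5/3 → R at (10,1); v=(-1,-3)
4. t=1/3 → B at (29/3,0); v=(-1,3)
5. t=2 → T at (23/3,6); v=(-1,-3)
6. t=2 → B at (17/3,0); v=(-1,3)

Final position: (17/3,0)
Wall sequence: BTRBTB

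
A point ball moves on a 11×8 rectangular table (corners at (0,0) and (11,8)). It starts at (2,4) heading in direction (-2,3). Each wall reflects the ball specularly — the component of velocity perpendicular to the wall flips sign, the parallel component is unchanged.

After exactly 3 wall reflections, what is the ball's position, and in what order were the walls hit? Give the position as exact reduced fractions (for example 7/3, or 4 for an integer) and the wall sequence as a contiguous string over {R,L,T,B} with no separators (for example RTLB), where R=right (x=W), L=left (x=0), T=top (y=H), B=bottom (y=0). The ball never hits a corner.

1. t=1 → L at (0,7); v=(2,3)
2. t=1/3 → T at (2/3,8); v=(2,-3)
3. t=8/3 → B at (6,0); v=(2,3)

Final position: (6,0)
Wall sequence: LTB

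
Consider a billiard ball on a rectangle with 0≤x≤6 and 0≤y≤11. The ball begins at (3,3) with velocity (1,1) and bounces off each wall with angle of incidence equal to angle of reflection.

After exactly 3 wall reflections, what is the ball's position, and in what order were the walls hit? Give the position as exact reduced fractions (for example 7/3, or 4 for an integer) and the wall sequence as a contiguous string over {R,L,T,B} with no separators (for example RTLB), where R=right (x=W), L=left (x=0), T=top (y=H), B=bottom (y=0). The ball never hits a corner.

1. t=3 → R at (6,6); v=(-1,1)
2. t=5 → T at (1,11); v=(-1,-1)
3. t=1 → L at (0,10); v=(1,-1)

Final position: (0,10)
Wall sequence: RTL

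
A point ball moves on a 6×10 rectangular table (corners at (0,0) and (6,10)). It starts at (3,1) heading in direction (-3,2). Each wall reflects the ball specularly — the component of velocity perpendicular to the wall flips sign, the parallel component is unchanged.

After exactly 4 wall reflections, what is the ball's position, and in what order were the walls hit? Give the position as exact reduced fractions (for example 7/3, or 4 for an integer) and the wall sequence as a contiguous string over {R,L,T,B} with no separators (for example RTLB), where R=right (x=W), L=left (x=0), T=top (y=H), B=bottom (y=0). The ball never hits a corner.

Final position: (0,9)
Wall sequence: LRTL

1. t=1 → L at (0,3); v=(3,2)
2. t=2 → R at (6,7); v=(-3,2)
3. t=3/2 → T at (3/2,10); v=(-3,-2)
4. t=1/2 → L at (0,9); v=(3,-2)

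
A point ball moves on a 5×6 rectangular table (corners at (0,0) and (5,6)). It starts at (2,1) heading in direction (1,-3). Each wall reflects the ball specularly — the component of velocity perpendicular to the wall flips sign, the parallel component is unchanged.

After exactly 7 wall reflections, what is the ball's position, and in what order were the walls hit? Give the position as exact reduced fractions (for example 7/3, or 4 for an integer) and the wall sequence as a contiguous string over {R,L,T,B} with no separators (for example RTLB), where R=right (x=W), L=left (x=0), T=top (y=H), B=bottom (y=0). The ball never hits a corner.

Final position: (1/3,0)
Wall sequence: BTRBTLB

1. t=1/3 → B at (7/3,0); v=(1,3)
2. t=2 → T at (13/3,6); v=(1,-3)
3. t=2/3 → R at (5,4); v=(-1,-3)
4. t=4/3 → B at (11/3,0); v=(-1,3)
5. t=2 → T at (5/3,6); v=(-1,-3)
6. t=5/3 → L at (0,1); v=(1,-3)
7. t=1/3 → B at (1/3,0); v=(1,3)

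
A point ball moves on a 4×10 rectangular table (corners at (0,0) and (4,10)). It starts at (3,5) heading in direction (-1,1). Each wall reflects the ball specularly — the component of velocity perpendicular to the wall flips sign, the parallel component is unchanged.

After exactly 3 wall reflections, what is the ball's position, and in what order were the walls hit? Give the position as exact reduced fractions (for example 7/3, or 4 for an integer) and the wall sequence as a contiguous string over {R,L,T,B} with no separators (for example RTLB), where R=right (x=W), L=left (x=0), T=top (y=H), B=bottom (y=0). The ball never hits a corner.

1. t=3 → L at (0,8); v=(1,1)
2. t=2 → T at (2,10); v=(1,-1)
3. t=2 → R at (4,8); v=(-1,-1)

Final position: (4,8)
Wall sequence: LTR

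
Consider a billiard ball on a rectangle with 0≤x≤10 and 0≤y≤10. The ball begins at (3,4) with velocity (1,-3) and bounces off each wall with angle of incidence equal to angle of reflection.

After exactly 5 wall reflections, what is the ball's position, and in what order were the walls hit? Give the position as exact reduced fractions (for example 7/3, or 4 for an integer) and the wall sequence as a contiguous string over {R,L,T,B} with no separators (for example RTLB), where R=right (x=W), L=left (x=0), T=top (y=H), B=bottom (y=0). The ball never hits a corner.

Final position: (17/3,10)
Wall sequence: BTRBT

1. t=4/3 → B at (13/3,0); v=(1,3)
2. t=10/3 → T at (23/3,10); v=(1,-3)
3. t=7/3 → R at (10,3); v=(-1,-3)
4. t=1 → B at (9,0); v=(-1,3)
5. t=10/3 → T at (17/3,10); v=(-1,-3)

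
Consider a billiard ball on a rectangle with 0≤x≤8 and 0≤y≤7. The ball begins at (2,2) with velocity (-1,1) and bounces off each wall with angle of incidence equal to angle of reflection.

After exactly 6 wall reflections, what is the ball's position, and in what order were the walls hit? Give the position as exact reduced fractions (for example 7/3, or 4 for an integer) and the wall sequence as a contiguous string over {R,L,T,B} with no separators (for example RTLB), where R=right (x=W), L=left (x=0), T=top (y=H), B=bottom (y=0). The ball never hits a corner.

1. t=2 → L at (0,4); v=(1,1)
2. t=3 → T at (3,7); v=(1,-1)
3. t=5 → R at (8,2); v=(-1,-1)
4. t=2 → B at (6,0); v=(-1,1)
5. t=6 → L at (0,6); v=(1,1)
6. t=1 → T at (1,7); v=(1,-1)

Final position: (1,7)
Wall sequence: LTRBLT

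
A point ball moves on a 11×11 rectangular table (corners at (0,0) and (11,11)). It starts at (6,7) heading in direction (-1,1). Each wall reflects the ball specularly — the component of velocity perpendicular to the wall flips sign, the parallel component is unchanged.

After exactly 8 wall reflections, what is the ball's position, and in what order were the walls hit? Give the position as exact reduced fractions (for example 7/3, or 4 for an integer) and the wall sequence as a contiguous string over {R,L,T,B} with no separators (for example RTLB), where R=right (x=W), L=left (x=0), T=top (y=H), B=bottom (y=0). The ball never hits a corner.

1. t=4 → T at (2,11); v=(-1,-1)
2. t=2 → L at (0,9); v=(1,-1)
3. t=9 → B at (9,0); v=(1,1)
4. t=2 → R at (11,2); v=(-1,1)
5. t=9 → T at (2,11); v=(-1,-1)
6. t=2 → L at (0,9); v=(1,-1)
7. t=9 → B at (9,0); v=(1,1)
8. t=2 → R at (11,2); v=(-1,1)

Final position: (11,2)
Wall sequence: TLBRTLBR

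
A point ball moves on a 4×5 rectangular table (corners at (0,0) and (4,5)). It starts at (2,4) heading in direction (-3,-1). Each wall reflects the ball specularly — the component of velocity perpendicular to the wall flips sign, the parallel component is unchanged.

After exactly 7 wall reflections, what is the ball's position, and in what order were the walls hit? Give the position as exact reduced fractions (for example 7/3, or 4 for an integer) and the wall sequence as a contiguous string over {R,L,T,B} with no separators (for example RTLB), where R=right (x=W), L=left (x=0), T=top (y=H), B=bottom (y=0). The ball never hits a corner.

1. t=2/3 → L at (0,10/3); v=(3,-1)
2. t=4/3 → R at (4,2); v=(-3,-1)
3. t=4/3 → L at (0,2/3); v=(3,-1)
4. t=2/3 → B at (2,0); v=(3,1)
5. t=2/3 → R at (4,2/3); v=(-3,1)
6. t=4/3 → L at (0,2); v=(3,1)
7. t=4/3 → R at (4,10/3); v=(-3,1)

Final position: (4,10/3)
Wall sequence: LRLBRLR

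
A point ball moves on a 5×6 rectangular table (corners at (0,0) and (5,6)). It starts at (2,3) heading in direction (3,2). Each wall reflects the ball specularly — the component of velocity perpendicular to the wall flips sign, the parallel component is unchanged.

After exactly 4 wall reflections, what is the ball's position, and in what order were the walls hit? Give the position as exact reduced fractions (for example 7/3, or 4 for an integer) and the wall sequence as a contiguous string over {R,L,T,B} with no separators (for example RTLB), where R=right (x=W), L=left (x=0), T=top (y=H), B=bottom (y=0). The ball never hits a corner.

Final position: (5,1/3)
Wall sequence: RTLR

1. t=1 → R at (5,5); v=(-3,2)
2. t=1/2 → T at (7/2,6); v=(-3,-2)
3. t=7/6 → L at (0,11/3); v=(3,-2)
4. t=5/3 → R at (5,1/3); v=(-3,-2)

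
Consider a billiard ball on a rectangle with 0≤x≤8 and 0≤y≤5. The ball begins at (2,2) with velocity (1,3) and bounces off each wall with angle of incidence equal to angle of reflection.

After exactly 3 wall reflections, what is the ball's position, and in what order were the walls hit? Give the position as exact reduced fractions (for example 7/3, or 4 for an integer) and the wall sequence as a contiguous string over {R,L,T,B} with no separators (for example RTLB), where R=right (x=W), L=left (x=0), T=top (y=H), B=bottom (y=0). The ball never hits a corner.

Final position: (19/3,5)
Wall sequence: TBT

1. t=1 → T at (3,5); v=(1,-3)
2. t=5/3 → B at (14/3,0); v=(1,3)
3. t=5/3 → T at (19/3,5); v=(1,-3)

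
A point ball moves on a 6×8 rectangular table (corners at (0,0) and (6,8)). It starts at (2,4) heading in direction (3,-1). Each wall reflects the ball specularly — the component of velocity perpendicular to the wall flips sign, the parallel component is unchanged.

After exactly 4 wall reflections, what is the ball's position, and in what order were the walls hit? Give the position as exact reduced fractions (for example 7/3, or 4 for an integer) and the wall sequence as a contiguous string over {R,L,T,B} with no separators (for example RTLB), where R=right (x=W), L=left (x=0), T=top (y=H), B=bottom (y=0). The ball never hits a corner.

Final position: (6,4/3)
Wall sequence: RLBR

1. t=4/3 → R at (6,8/3); v=(-3,-1)
2. t=2 → L at (0,2/3); v=(3,-1)
3. t=2/3 → B at (2,0); v=(3,1)
4. t=4/3 → R at (6,4/3); v=(-3,1)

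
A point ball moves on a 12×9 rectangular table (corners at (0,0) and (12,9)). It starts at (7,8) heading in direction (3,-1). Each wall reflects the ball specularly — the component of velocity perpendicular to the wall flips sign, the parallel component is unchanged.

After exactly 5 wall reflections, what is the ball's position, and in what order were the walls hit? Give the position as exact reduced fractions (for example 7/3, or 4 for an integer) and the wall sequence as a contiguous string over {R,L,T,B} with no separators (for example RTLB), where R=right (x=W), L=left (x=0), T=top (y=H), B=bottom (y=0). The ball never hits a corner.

1. t=5/3 → R at (12,19/3); v=(-3,-1)
2. t=4 → L at (0,7/3); v=(3,-1)
3. t=7/3 → B at (7,0); v=(3,1)
4. t=5/3 → R at (12,5/3); v=(-3,1)
5. t=4 → L at (0,17/3); v=(3,1)

Final position: (0,17/3)
Wall sequence: RLBRL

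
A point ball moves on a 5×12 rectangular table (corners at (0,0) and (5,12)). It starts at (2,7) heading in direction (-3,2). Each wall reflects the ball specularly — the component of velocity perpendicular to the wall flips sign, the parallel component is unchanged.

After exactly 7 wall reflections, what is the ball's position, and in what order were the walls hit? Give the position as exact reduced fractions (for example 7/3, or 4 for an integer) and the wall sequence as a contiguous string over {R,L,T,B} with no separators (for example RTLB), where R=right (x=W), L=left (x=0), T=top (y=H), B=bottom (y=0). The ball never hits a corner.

1. t=2/3 → L at (0,25/3); v=(3,2)
2. t=5/3 → R at (5,35/3); v=(-3,2)
3. t=1/6 → T at (9/2,12); v=(-3,-2)
4. t=3/2 → L at (0,9); v=(3,-2)
5. t=5/3 → R at (5,17/3); v=(-3,-2)
6. t=5/3 → L at (0,7/3); v=(3,-2)
7. t=7/6 → B at (7/2,0); v=(3,2)

Final position: (7/2,0)
Wall sequence: LRTLRLB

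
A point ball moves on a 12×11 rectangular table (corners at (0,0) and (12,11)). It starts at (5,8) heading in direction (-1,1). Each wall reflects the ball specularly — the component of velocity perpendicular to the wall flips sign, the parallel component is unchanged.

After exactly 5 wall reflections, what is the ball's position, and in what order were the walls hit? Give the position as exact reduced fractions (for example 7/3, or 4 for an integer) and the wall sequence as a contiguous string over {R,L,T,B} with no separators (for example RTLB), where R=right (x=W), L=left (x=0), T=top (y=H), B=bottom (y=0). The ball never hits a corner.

Final position: (4,11)
Wall sequence: TLBRT

1. t=3 → T at (2,11); v=(-1,-1)
2. t=2 → L at (0,9); v=(1,-1)
3. t=9 → B at (9,0); v=(1,1)
4. t=3 → R at (12,3); v=(-1,1)
5. t=8 → T at (4,11); v=(-1,-1)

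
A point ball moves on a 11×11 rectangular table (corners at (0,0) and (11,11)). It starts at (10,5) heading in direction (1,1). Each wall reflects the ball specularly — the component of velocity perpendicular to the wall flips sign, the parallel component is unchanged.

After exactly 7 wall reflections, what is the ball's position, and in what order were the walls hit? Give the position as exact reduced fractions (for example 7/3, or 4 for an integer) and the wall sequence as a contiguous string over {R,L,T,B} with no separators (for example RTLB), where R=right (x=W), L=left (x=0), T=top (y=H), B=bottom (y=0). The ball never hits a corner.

Final position: (0,5)
Wall sequence: RTLBRTL

1. t=1 → R at (11,6); v=(-1,1)
2. t=5 → T at (6,11); v=(-1,-1)
3. t=6 → L at (0,5); v=(1,-1)
4. t=5 → B at (5,0); v=(1,1)
5. t=6 → R at (11,6); v=(-1,1)
6. t=5 → T at (6,11); v=(-1,-1)
7. t=6 → L at (0,5); v=(1,-1)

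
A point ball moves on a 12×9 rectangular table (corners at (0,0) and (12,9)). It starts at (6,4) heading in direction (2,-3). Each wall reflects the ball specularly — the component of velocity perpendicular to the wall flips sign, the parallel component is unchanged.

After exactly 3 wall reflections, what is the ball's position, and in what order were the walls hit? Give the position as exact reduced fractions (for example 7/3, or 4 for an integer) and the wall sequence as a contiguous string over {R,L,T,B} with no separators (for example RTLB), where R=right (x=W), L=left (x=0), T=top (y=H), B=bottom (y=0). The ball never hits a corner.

1. t=4/3 → B at (26/3,0); v=(2,3)
2. t=5/3 → R at (12,5); v=(-2,3)
3. t=4/3 → T at (28/3,9); v=(-2,-3)

Final position: (28/3,9)
Wall sequence: BRT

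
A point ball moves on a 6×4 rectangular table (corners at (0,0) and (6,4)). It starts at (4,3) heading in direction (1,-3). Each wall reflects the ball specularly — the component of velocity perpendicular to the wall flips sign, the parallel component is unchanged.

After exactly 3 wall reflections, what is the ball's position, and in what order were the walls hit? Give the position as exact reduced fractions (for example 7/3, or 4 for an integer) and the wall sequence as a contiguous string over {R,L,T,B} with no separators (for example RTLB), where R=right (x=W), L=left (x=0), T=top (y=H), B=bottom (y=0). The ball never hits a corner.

1. t=1 → B at (5,0); v=(1,3)
2. t=1 → R at (6,3); v=(-1,3)
3. t=1/3 → T at (17/3,4); v=(-1,-3)

Final position: (17/3,4)
Wall sequence: BRT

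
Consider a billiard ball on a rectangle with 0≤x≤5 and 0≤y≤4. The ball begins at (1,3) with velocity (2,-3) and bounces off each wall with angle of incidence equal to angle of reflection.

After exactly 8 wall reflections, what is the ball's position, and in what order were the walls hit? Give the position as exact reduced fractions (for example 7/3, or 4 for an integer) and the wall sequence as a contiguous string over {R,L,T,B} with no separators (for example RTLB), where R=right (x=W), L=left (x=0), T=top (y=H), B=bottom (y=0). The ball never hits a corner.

1. t=1 → B at (3,0); v=(2,3)
2. t=1 → R at (5,3); v=(-2,3)
3. t=1/3 → T at (13/3,4); v=(-2,-3)
4. t=4/3 → B at (5/3,0); v=(-2,3)
5. t=5/6 → L at (0,5/2); v=(2,3)
6. t=1/2 → T at (1,4); v=(2,-3)
7. t=4/3 → B at (11/3,0); v=(2,3)
8. t=2/3 → R at (5,2); v=(-2,3)

Final position: (5,2)
Wall sequence: BRTBLTBR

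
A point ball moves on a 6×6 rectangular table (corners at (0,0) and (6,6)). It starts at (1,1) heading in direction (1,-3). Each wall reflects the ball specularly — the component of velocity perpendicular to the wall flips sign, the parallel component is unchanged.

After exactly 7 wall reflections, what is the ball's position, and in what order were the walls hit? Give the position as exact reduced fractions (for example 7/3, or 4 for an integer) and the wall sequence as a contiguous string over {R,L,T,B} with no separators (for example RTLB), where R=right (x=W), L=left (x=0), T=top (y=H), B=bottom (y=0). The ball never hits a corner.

Final position: (2/3,6)
Wall sequence: BTBRTBT

1. t=1/3 → B at (4/3,0); v=(1,3)
2. t=2 → T at (10/3,6); v=(1,-3)
3. t=2 → B at (16/3,0); v=(1,3)
4. t=2/3 → R at (6,2); v=(-1,3)
5. t=4/3 → T at (14/3,6); v=(-1,-3)
6. t=2 → B at (8/3,0); v=(-1,3)
7. t=2 → T at (2/3,6); v=(-1,-3)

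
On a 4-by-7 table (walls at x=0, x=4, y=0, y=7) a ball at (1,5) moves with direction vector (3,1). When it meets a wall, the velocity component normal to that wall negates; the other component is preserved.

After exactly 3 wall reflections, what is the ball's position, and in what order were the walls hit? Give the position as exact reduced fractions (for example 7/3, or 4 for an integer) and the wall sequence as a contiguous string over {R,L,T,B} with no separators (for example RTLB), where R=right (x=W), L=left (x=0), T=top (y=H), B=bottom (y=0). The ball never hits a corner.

Final position: (0,20/3)
Wall sequence: RTL

1. t=1 → R at (4,6); v=(-3,1)
2. t=1 → T at (1,7); v=(-3,-1)
3. t=1/3 → L at (0,20/3); v=(3,-1)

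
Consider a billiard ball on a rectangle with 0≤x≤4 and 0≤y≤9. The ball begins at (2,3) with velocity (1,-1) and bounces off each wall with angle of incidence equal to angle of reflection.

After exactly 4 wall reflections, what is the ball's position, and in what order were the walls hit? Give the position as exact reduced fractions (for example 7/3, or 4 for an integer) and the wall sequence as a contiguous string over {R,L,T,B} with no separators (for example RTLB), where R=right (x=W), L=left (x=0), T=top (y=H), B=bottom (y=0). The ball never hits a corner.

Final position: (4,7)
Wall sequence: RBLR

1. t=2 → R at (4,1); v=(-1,-1)
2. t=1 → B at (3,0); v=(-1,1)
3. t=3 → L at (0,3); v=(1,1)
4. t=4 → R at (4,7); v=(-1,1)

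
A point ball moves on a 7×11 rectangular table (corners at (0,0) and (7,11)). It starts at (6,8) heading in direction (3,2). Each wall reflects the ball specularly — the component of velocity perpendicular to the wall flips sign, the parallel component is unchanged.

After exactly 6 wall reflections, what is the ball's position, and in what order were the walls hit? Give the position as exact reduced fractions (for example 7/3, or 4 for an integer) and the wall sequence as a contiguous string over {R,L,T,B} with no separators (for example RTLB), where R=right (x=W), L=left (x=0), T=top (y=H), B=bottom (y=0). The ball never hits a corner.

1. t=1/3 → R at (7,26/3); v=(-3,2)
2. t=7/6 → T at (7/2,11); v=(-3,-2)
3. t=7/6 → L at (0,26/3); v=(3,-2)
4. t=7/3 → R at (7,4); v=(-3,-2)
5. t=2 → B at (1,0); v=(-3,2)
6. t=1/3 → L at (0,2/3); v=(3,2)

Final position: (0,2/3)
Wall sequence: RTLRBL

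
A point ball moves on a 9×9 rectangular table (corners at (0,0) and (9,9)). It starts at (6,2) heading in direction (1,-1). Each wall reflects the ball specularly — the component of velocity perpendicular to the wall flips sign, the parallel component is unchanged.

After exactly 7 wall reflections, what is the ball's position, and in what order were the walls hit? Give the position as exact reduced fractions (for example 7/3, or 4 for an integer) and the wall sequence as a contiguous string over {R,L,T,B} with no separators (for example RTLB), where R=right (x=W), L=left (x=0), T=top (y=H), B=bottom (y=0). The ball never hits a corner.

1. t=2 → B at (8,0); v=(1,1)
2. t=1 → R at (9,1); v=(-1,1)
3. t=8 → T at (1,9); v=(-1,-1)
4. t=1 → L at (0,8); v=(1,-1)
5. t=8 → B at (8,0); v=(1,1)
6. t=1 → R at (9,1); v=(-1,1)
7. t=8 → T at (1,9); v=(-1,-1)

Final position: (1,9)
Wall sequence: BRTLBRT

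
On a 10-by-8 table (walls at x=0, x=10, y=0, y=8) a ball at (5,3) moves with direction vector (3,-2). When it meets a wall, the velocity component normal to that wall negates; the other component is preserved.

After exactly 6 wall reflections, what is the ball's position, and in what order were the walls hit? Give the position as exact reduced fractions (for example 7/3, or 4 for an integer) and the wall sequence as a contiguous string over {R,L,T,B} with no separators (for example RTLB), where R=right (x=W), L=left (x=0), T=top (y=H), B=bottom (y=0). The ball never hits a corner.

Final position: (13/2,0)
Wall sequence: BRLTRB

1. t=3/2 → B at (19/2,0); v=(3,2)
2. t=1/6 → R at (10,1/3); v=(-3,2)
3. t=10/3 → L at (0,7); v=(3,2)
4. t=1/2 → T at (3/2,8); v=(3,-2)
5. t=17/6 → R at (10,7/3); v=(-3,-2)
6. t=7/6 → B at (13/2,0); v=(-3,2)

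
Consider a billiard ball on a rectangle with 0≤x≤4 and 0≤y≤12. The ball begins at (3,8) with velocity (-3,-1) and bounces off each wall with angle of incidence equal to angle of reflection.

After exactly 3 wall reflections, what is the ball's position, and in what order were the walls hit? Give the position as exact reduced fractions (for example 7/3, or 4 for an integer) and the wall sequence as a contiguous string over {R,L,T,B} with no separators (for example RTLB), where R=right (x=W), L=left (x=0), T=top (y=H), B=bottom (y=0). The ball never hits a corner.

Final position: (0,13/3)
Wall sequence: LRL

1. t=1 → L at (0,7); v=(3,-1)
2. t=4/3 → R at (4,17/3); v=(-3,-1)
3. t=4/3 → L at (0,13/3); v=(3,-1)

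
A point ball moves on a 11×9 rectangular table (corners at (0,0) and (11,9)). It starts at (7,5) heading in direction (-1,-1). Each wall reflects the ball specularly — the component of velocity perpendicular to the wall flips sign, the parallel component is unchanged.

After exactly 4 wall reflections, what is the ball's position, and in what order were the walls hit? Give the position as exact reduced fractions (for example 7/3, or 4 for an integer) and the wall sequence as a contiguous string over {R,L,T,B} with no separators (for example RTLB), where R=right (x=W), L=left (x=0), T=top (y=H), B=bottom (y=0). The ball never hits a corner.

Final position: (11,5)
Wall sequence: BLTR

1. t=5 → B at (2,0); v=(-1,1)
2. t=2 → L at (0,2); v=(1,1)
3. t=7 → T at (7,9); v=(1,-1)
4. t=4 → R at (11,5); v=(-1,-1)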